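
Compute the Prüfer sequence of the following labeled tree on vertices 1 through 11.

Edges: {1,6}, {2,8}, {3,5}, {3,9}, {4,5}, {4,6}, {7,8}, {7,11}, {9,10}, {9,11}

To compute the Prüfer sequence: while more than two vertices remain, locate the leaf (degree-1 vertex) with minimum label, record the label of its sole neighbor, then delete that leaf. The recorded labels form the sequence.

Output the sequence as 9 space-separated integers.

Step 1: leaves = {1,2,10}. Remove smallest leaf 1, emit neighbor 6.
Step 2: leaves = {2,6,10}. Remove smallest leaf 2, emit neighbor 8.
Step 3: leaves = {6,8,10}. Remove smallest leaf 6, emit neighbor 4.
Step 4: leaves = {4,8,10}. Remove smallest leaf 4, emit neighbor 5.
Step 5: leaves = {5,8,10}. Remove smallest leaf 5, emit neighbor 3.
Step 6: leaves = {3,8,10}. Remove smallest leaf 3, emit neighbor 9.
Step 7: leaves = {8,10}. Remove smallest leaf 8, emit neighbor 7.
Step 8: leaves = {7,10}. Remove smallest leaf 7, emit neighbor 11.
Step 9: leaves = {10,11}. Remove smallest leaf 10, emit neighbor 9.
Done: 2 vertices remain (9, 11). Sequence = [6 8 4 5 3 9 7 11 9]

Answer: 6 8 4 5 3 9 7 11 9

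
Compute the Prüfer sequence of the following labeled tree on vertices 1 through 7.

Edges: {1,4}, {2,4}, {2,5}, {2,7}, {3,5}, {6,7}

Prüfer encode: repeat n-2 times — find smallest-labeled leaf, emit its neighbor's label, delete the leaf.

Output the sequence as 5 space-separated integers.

Answer: 4 5 2 2 7

Derivation:
Step 1: leaves = {1,3,6}. Remove smallest leaf 1, emit neighbor 4.
Step 2: leaves = {3,4,6}. Remove smallest leaf 3, emit neighbor 5.
Step 3: leaves = {4,5,6}. Remove smallest leaf 4, emit neighbor 2.
Step 4: leaves = {5,6}. Remove smallest leaf 5, emit neighbor 2.
Step 5: leaves = {2,6}. Remove smallest leaf 2, emit neighbor 7.
Done: 2 vertices remain (6, 7). Sequence = [4 5 2 2 7]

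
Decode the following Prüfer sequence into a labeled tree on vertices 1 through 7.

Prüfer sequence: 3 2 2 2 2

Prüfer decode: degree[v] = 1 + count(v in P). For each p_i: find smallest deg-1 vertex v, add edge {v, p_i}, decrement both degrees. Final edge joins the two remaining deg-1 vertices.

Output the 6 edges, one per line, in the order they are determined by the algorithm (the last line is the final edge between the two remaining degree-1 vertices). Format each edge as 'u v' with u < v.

Answer: 1 3
2 3
2 4
2 5
2 6
2 7

Derivation:
Initial degrees: {1:1, 2:5, 3:2, 4:1, 5:1, 6:1, 7:1}
Step 1: smallest deg-1 vertex = 1, p_1 = 3. Add edge {1,3}. Now deg[1]=0, deg[3]=1.
Step 2: smallest deg-1 vertex = 3, p_2 = 2. Add edge {2,3}. Now deg[3]=0, deg[2]=4.
Step 3: smallest deg-1 vertex = 4, p_3 = 2. Add edge {2,4}. Now deg[4]=0, deg[2]=3.
Step 4: smallest deg-1 vertex = 5, p_4 = 2. Add edge {2,5}. Now deg[5]=0, deg[2]=2.
Step 5: smallest deg-1 vertex = 6, p_5 = 2. Add edge {2,6}. Now deg[6]=0, deg[2]=1.
Final: two remaining deg-1 vertices are 2, 7. Add edge {2,7}.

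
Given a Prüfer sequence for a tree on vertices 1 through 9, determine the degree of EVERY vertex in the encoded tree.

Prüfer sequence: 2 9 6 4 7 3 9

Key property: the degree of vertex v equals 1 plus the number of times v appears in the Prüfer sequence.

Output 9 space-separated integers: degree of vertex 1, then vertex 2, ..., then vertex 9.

Answer: 1 2 2 2 1 2 2 1 3

Derivation:
p_1 = 2: count[2] becomes 1
p_2 = 9: count[9] becomes 1
p_3 = 6: count[6] becomes 1
p_4 = 4: count[4] becomes 1
p_5 = 7: count[7] becomes 1
p_6 = 3: count[3] becomes 1
p_7 = 9: count[9] becomes 2
Degrees (1 + count): deg[1]=1+0=1, deg[2]=1+1=2, deg[3]=1+1=2, deg[4]=1+1=2, deg[5]=1+0=1, deg[6]=1+1=2, deg[7]=1+1=2, deg[8]=1+0=1, deg[9]=1+2=3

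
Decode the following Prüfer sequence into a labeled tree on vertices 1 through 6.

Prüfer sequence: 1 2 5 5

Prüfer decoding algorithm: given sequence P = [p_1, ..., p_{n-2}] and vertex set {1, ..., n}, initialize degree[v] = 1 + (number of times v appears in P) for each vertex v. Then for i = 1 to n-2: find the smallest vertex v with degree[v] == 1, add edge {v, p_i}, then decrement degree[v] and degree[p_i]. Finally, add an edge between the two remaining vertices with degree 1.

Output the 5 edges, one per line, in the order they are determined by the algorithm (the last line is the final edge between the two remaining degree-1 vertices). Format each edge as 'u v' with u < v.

Answer: 1 3
1 2
2 5
4 5
5 6

Derivation:
Initial degrees: {1:2, 2:2, 3:1, 4:1, 5:3, 6:1}
Step 1: smallest deg-1 vertex = 3, p_1 = 1. Add edge {1,3}. Now deg[3]=0, deg[1]=1.
Step 2: smallest deg-1 vertex = 1, p_2 = 2. Add edge {1,2}. Now deg[1]=0, deg[2]=1.
Step 3: smallest deg-1 vertex = 2, p_3 = 5. Add edge {2,5}. Now deg[2]=0, deg[5]=2.
Step 4: smallest deg-1 vertex = 4, p_4 = 5. Add edge {4,5}. Now deg[4]=0, deg[5]=1.
Final: two remaining deg-1 vertices are 5, 6. Add edge {5,6}.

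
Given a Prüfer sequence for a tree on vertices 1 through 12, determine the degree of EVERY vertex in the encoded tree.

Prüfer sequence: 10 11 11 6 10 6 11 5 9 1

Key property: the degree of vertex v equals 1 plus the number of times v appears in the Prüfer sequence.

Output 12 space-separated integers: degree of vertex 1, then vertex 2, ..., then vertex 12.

Answer: 2 1 1 1 2 3 1 1 2 3 4 1

Derivation:
p_1 = 10: count[10] becomes 1
p_2 = 11: count[11] becomes 1
p_3 = 11: count[11] becomes 2
p_4 = 6: count[6] becomes 1
p_5 = 10: count[10] becomes 2
p_6 = 6: count[6] becomes 2
p_7 = 11: count[11] becomes 3
p_8 = 5: count[5] becomes 1
p_9 = 9: count[9] becomes 1
p_10 = 1: count[1] becomes 1
Degrees (1 + count): deg[1]=1+1=2, deg[2]=1+0=1, deg[3]=1+0=1, deg[4]=1+0=1, deg[5]=1+1=2, deg[6]=1+2=3, deg[7]=1+0=1, deg[8]=1+0=1, deg[9]=1+1=2, deg[10]=1+2=3, deg[11]=1+3=4, deg[12]=1+0=1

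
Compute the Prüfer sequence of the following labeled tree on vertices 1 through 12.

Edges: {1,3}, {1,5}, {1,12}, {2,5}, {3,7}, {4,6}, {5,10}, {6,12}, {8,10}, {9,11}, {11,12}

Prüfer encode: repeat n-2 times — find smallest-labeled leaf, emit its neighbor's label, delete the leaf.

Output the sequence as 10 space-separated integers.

Answer: 5 6 12 3 1 10 11 5 1 12

Derivation:
Step 1: leaves = {2,4,7,8,9}. Remove smallest leaf 2, emit neighbor 5.
Step 2: leaves = {4,7,8,9}. Remove smallest leaf 4, emit neighbor 6.
Step 3: leaves = {6,7,8,9}. Remove smallest leaf 6, emit neighbor 12.
Step 4: leaves = {7,8,9}. Remove smallest leaf 7, emit neighbor 3.
Step 5: leaves = {3,8,9}. Remove smallest leaf 3, emit neighbor 1.
Step 6: leaves = {8,9}. Remove smallest leaf 8, emit neighbor 10.
Step 7: leaves = {9,10}. Remove smallest leaf 9, emit neighbor 11.
Step 8: leaves = {10,11}. Remove smallest leaf 10, emit neighbor 5.
Step 9: leaves = {5,11}. Remove smallest leaf 5, emit neighbor 1.
Step 10: leaves = {1,11}. Remove smallest leaf 1, emit neighbor 12.
Done: 2 vertices remain (11, 12). Sequence = [5 6 12 3 1 10 11 5 1 12]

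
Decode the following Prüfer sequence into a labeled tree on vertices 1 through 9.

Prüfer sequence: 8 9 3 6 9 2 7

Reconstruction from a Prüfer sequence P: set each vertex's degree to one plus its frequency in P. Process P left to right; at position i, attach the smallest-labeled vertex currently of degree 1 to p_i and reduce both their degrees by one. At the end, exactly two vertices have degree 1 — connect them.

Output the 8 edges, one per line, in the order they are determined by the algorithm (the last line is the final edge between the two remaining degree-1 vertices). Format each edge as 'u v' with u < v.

Initial degrees: {1:1, 2:2, 3:2, 4:1, 5:1, 6:2, 7:2, 8:2, 9:3}
Step 1: smallest deg-1 vertex = 1, p_1 = 8. Add edge {1,8}. Now deg[1]=0, deg[8]=1.
Step 2: smallest deg-1 vertex = 4, p_2 = 9. Add edge {4,9}. Now deg[4]=0, deg[9]=2.
Step 3: smallest deg-1 vertex = 5, p_3 = 3. Add edge {3,5}. Now deg[5]=0, deg[3]=1.
Step 4: smallest deg-1 vertex = 3, p_4 = 6. Add edge {3,6}. Now deg[3]=0, deg[6]=1.
Step 5: smallest deg-1 vertex = 6, p_5 = 9. Add edge {6,9}. Now deg[6]=0, deg[9]=1.
Step 6: smallest deg-1 vertex = 8, p_6 = 2. Add edge {2,8}. Now deg[8]=0, deg[2]=1.
Step 7: smallest deg-1 vertex = 2, p_7 = 7. Add edge {2,7}. Now deg[2]=0, deg[7]=1.
Final: two remaining deg-1 vertices are 7, 9. Add edge {7,9}.

Answer: 1 8
4 9
3 5
3 6
6 9
2 8
2 7
7 9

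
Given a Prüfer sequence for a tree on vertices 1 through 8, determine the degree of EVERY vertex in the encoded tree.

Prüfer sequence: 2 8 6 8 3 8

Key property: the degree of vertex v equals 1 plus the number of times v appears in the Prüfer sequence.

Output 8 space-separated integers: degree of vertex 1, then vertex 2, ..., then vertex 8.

Answer: 1 2 2 1 1 2 1 4

Derivation:
p_1 = 2: count[2] becomes 1
p_2 = 8: count[8] becomes 1
p_3 = 6: count[6] becomes 1
p_4 = 8: count[8] becomes 2
p_5 = 3: count[3] becomes 1
p_6 = 8: count[8] becomes 3
Degrees (1 + count): deg[1]=1+0=1, deg[2]=1+1=2, deg[3]=1+1=2, deg[4]=1+0=1, deg[5]=1+0=1, deg[6]=1+1=2, deg[7]=1+0=1, deg[8]=1+3=4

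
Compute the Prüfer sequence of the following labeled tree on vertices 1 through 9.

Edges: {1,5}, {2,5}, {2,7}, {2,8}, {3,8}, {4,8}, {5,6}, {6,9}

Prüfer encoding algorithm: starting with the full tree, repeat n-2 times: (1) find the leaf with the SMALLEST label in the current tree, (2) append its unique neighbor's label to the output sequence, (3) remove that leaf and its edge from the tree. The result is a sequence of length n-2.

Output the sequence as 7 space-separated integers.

Answer: 5 8 8 2 2 5 6

Derivation:
Step 1: leaves = {1,3,4,7,9}. Remove smallest leaf 1, emit neighbor 5.
Step 2: leaves = {3,4,7,9}. Remove smallest leaf 3, emit neighbor 8.
Step 3: leaves = {4,7,9}. Remove smallest leaf 4, emit neighbor 8.
Step 4: leaves = {7,8,9}. Remove smallest leaf 7, emit neighbor 2.
Step 5: leaves = {8,9}. Remove smallest leaf 8, emit neighbor 2.
Step 6: leaves = {2,9}. Remove smallest leaf 2, emit neighbor 5.
Step 7: leaves = {5,9}. Remove smallest leaf 5, emit neighbor 6.
Done: 2 vertices remain (6, 9). Sequence = [5 8 8 2 2 5 6]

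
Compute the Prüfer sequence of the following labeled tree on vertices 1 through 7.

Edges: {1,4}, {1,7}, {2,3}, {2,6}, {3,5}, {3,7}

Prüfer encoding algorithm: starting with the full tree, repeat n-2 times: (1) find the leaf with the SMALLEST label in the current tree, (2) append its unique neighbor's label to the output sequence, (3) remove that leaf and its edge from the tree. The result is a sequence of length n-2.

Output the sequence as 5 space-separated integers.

Step 1: leaves = {4,5,6}. Remove smallest leaf 4, emit neighbor 1.
Step 2: leaves = {1,5,6}. Remove smallest leaf 1, emit neighbor 7.
Step 3: leaves = {5,6,7}. Remove smallest leaf 5, emit neighbor 3.
Step 4: leaves = {6,7}. Remove smallest leaf 6, emit neighbor 2.
Step 5: leaves = {2,7}. Remove smallest leaf 2, emit neighbor 3.
Done: 2 vertices remain (3, 7). Sequence = [1 7 3 2 3]

Answer: 1 7 3 2 3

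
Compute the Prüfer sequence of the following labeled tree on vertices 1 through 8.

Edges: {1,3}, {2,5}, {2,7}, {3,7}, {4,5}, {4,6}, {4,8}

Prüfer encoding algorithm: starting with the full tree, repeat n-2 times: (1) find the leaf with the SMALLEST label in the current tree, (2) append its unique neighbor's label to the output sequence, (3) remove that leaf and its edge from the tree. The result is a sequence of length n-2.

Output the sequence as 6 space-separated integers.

Answer: 3 7 4 2 5 4

Derivation:
Step 1: leaves = {1,6,8}. Remove smallest leaf 1, emit neighbor 3.
Step 2: leaves = {3,6,8}. Remove smallest leaf 3, emit neighbor 7.
Step 3: leaves = {6,7,8}. Remove smallest leaf 6, emit neighbor 4.
Step 4: leaves = {7,8}. Remove smallest leaf 7, emit neighbor 2.
Step 5: leaves = {2,8}. Remove smallest leaf 2, emit neighbor 5.
Step 6: leaves = {5,8}. Remove smallest leaf 5, emit neighbor 4.
Done: 2 vertices remain (4, 8). Sequence = [3 7 4 2 5 4]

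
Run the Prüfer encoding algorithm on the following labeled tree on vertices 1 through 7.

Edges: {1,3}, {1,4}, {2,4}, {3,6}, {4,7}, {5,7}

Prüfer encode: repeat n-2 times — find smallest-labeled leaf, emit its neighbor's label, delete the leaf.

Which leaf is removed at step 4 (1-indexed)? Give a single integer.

Answer: 3

Derivation:
Step 1: current leaves = {2,5,6}. Remove leaf 2 (neighbor: 4).
Step 2: current leaves = {5,6}. Remove leaf 5 (neighbor: 7).
Step 3: current leaves = {6,7}. Remove leaf 6 (neighbor: 3).
Step 4: current leaves = {3,7}. Remove leaf 3 (neighbor: 1).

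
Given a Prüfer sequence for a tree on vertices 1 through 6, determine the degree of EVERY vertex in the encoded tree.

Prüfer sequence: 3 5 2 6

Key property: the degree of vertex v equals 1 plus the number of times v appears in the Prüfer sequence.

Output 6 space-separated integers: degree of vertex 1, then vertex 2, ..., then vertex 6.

p_1 = 3: count[3] becomes 1
p_2 = 5: count[5] becomes 1
p_3 = 2: count[2] becomes 1
p_4 = 6: count[6] becomes 1
Degrees (1 + count): deg[1]=1+0=1, deg[2]=1+1=2, deg[3]=1+1=2, deg[4]=1+0=1, deg[5]=1+1=2, deg[6]=1+1=2

Answer: 1 2 2 1 2 2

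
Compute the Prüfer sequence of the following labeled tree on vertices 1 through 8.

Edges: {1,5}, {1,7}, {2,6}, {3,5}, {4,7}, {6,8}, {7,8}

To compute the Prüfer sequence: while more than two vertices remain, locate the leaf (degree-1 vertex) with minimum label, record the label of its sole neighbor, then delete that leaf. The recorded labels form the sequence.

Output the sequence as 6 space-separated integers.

Step 1: leaves = {2,3,4}. Remove smallest leaf 2, emit neighbor 6.
Step 2: leaves = {3,4,6}. Remove smallest leaf 3, emit neighbor 5.
Step 3: leaves = {4,5,6}. Remove smallest leaf 4, emit neighbor 7.
Step 4: leaves = {5,6}. Remove smallest leaf 5, emit neighbor 1.
Step 5: leaves = {1,6}. Remove smallest leaf 1, emit neighbor 7.
Step 6: leaves = {6,7}. Remove smallest leaf 6, emit neighbor 8.
Done: 2 vertices remain (7, 8). Sequence = [6 5 7 1 7 8]

Answer: 6 5 7 1 7 8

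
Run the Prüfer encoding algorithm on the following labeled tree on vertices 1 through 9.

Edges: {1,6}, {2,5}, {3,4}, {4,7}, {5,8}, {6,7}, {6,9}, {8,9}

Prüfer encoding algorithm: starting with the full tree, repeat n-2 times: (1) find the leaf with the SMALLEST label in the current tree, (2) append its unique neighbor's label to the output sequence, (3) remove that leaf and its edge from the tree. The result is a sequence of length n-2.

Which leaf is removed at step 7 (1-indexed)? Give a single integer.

Answer: 6

Derivation:
Step 1: current leaves = {1,2,3}. Remove leaf 1 (neighbor: 6).
Step 2: current leaves = {2,3}. Remove leaf 2 (neighbor: 5).
Step 3: current leaves = {3,5}. Remove leaf 3 (neighbor: 4).
Step 4: current leaves = {4,5}. Remove leaf 4 (neighbor: 7).
Step 5: current leaves = {5,7}. Remove leaf 5 (neighbor: 8).
Step 6: current leaves = {7,8}. Remove leaf 7 (neighbor: 6).
Step 7: current leaves = {6,8}. Remove leaf 6 (neighbor: 9).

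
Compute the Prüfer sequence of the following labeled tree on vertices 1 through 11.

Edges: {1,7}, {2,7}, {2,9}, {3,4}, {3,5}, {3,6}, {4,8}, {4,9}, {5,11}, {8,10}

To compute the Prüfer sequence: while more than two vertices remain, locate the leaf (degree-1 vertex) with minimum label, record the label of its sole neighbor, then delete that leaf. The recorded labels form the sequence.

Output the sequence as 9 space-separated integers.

Step 1: leaves = {1,6,10,11}. Remove smallest leaf 1, emit neighbor 7.
Step 2: leaves = {6,7,10,11}. Remove smallest leaf 6, emit neighbor 3.
Step 3: leaves = {7,10,11}. Remove smallest leaf 7, emit neighbor 2.
Step 4: leaves = {2,10,11}. Remove smallest leaf 2, emit neighbor 9.
Step 5: leaves = {9,10,11}. Remove smallest leaf 9, emit neighbor 4.
Step 6: leaves = {10,11}. Remove smallest leaf 10, emit neighbor 8.
Step 7: leaves = {8,11}. Remove smallest leaf 8, emit neighbor 4.
Step 8: leaves = {4,11}. Remove smallest leaf 4, emit neighbor 3.
Step 9: leaves = {3,11}. Remove smallest leaf 3, emit neighbor 5.
Done: 2 vertices remain (5, 11). Sequence = [7 3 2 9 4 8 4 3 5]

Answer: 7 3 2 9 4 8 4 3 5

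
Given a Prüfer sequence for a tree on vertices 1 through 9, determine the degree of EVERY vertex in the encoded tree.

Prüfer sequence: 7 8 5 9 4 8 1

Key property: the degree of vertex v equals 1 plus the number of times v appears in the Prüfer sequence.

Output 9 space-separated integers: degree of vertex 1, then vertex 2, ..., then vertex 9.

Answer: 2 1 1 2 2 1 2 3 2

Derivation:
p_1 = 7: count[7] becomes 1
p_2 = 8: count[8] becomes 1
p_3 = 5: count[5] becomes 1
p_4 = 9: count[9] becomes 1
p_5 = 4: count[4] becomes 1
p_6 = 8: count[8] becomes 2
p_7 = 1: count[1] becomes 1
Degrees (1 + count): deg[1]=1+1=2, deg[2]=1+0=1, deg[3]=1+0=1, deg[4]=1+1=2, deg[5]=1+1=2, deg[6]=1+0=1, deg[7]=1+1=2, deg[8]=1+2=3, deg[9]=1+1=2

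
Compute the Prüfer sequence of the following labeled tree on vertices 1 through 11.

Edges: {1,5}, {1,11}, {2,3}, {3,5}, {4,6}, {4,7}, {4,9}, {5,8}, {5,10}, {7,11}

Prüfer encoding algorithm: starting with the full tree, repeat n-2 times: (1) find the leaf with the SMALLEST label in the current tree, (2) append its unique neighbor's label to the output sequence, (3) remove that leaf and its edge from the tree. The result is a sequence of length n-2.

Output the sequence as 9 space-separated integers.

Answer: 3 5 4 5 4 7 11 5 1

Derivation:
Step 1: leaves = {2,6,8,9,10}. Remove smallest leaf 2, emit neighbor 3.
Step 2: leaves = {3,6,8,9,10}. Remove smallest leaf 3, emit neighbor 5.
Step 3: leaves = {6,8,9,10}. Remove smallest leaf 6, emit neighbor 4.
Step 4: leaves = {8,9,10}. Remove smallest leaf 8, emit neighbor 5.
Step 5: leaves = {9,10}. Remove smallest leaf 9, emit neighbor 4.
Step 6: leaves = {4,10}. Remove smallest leaf 4, emit neighbor 7.
Step 7: leaves = {7,10}. Remove smallest leaf 7, emit neighbor 11.
Step 8: leaves = {10,11}. Remove smallest leaf 10, emit neighbor 5.
Step 9: leaves = {5,11}. Remove smallest leaf 5, emit neighbor 1.
Done: 2 vertices remain (1, 11). Sequence = [3 5 4 5 4 7 11 5 1]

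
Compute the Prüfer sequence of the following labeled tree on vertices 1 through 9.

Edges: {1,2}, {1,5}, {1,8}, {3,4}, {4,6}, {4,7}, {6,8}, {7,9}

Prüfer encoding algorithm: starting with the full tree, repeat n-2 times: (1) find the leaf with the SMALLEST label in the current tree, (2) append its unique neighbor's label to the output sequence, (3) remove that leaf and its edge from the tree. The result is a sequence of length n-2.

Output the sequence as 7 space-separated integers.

Step 1: leaves = {2,3,5,9}. Remove smallest leaf 2, emit neighbor 1.
Step 2: leaves = {3,5,9}. Remove smallest leaf 3, emit neighbor 4.
Step 3: leaves = {5,9}. Remove smallest leaf 5, emit neighbor 1.
Step 4: leaves = {1,9}. Remove smallest leaf 1, emit neighbor 8.
Step 5: leaves = {8,9}. Remove smallest leaf 8, emit neighbor 6.
Step 6: leaves = {6,9}. Remove smallest leaf 6, emit neighbor 4.
Step 7: leaves = {4,9}. Remove smallest leaf 4, emit neighbor 7.
Done: 2 vertices remain (7, 9). Sequence = [1 4 1 8 6 4 7]

Answer: 1 4 1 8 6 4 7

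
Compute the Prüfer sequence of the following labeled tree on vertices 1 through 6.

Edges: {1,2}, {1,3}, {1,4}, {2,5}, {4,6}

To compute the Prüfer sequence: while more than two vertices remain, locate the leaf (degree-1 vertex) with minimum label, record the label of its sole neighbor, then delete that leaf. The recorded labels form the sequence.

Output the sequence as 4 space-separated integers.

Answer: 1 2 1 4

Derivation:
Step 1: leaves = {3,5,6}. Remove smallest leaf 3, emit neighbor 1.
Step 2: leaves = {5,6}. Remove smallest leaf 5, emit neighbor 2.
Step 3: leaves = {2,6}. Remove smallest leaf 2, emit neighbor 1.
Step 4: leaves = {1,6}. Remove smallest leaf 1, emit neighbor 4.
Done: 2 vertices remain (4, 6). Sequence = [1 2 1 4]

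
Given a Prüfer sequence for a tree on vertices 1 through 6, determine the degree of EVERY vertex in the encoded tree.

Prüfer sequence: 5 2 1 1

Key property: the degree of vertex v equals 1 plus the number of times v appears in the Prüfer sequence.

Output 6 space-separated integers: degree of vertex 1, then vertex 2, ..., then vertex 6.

Answer: 3 2 1 1 2 1

Derivation:
p_1 = 5: count[5] becomes 1
p_2 = 2: count[2] becomes 1
p_3 = 1: count[1] becomes 1
p_4 = 1: count[1] becomes 2
Degrees (1 + count): deg[1]=1+2=3, deg[2]=1+1=2, deg[3]=1+0=1, deg[4]=1+0=1, deg[5]=1+1=2, deg[6]=1+0=1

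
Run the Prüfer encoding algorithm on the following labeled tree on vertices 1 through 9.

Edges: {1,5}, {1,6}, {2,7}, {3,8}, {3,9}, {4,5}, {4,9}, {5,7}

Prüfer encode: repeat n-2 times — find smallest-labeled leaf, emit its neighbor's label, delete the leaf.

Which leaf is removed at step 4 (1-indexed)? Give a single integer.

Step 1: current leaves = {2,6,8}. Remove leaf 2 (neighbor: 7).
Step 2: current leaves = {6,7,8}. Remove leaf 6 (neighbor: 1).
Step 3: current leaves = {1,7,8}. Remove leaf 1 (neighbor: 5).
Step 4: current leaves = {7,8}. Remove leaf 7 (neighbor: 5).

Answer: 7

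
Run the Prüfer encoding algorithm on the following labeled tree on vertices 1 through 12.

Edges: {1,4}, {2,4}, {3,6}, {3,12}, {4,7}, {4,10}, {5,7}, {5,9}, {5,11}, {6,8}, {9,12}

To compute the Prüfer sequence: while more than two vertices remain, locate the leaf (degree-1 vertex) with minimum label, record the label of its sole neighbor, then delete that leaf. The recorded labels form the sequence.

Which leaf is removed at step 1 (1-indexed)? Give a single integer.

Step 1: current leaves = {1,2,8,10,11}. Remove leaf 1 (neighbor: 4).

Answer: 1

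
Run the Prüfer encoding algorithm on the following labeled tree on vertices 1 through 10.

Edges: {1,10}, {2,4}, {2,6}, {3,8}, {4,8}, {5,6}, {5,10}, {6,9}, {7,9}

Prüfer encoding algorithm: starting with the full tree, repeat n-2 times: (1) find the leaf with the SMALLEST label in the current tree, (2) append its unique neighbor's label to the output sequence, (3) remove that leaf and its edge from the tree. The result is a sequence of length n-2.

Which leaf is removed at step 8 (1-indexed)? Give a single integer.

Step 1: current leaves = {1,3,7}. Remove leaf 1 (neighbor: 10).
Step 2: current leaves = {3,7,10}. Remove leaf 3 (neighbor: 8).
Step 3: current leaves = {7,8,10}. Remove leaf 7 (neighbor: 9).
Step 4: current leaves = {8,9,10}. Remove leaf 8 (neighbor: 4).
Step 5: current leaves = {4,9,10}. Remove leaf 4 (neighbor: 2).
Step 6: current leaves = {2,9,10}. Remove leaf 2 (neighbor: 6).
Step 7: current leaves = {9,10}. Remove leaf 9 (neighbor: 6).
Step 8: current leaves = {6,10}. Remove leaf 6 (neighbor: 5).

Answer: 6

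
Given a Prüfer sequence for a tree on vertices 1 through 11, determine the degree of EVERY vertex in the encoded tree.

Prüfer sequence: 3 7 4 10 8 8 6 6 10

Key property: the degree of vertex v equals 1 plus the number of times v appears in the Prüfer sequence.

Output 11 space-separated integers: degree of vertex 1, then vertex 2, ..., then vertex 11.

p_1 = 3: count[3] becomes 1
p_2 = 7: count[7] becomes 1
p_3 = 4: count[4] becomes 1
p_4 = 10: count[10] becomes 1
p_5 = 8: count[8] becomes 1
p_6 = 8: count[8] becomes 2
p_7 = 6: count[6] becomes 1
p_8 = 6: count[6] becomes 2
p_9 = 10: count[10] becomes 2
Degrees (1 + count): deg[1]=1+0=1, deg[2]=1+0=1, deg[3]=1+1=2, deg[4]=1+1=2, deg[5]=1+0=1, deg[6]=1+2=3, deg[7]=1+1=2, deg[8]=1+2=3, deg[9]=1+0=1, deg[10]=1+2=3, deg[11]=1+0=1

Answer: 1 1 2 2 1 3 2 3 1 3 1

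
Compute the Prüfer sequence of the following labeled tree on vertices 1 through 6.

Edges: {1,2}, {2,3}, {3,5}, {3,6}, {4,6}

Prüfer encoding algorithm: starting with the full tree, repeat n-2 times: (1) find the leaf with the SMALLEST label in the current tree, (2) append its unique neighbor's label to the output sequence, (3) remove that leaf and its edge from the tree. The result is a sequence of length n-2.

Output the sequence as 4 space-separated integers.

Step 1: leaves = {1,4,5}. Remove smallest leaf 1, emit neighbor 2.
Step 2: leaves = {2,4,5}. Remove smallest leaf 2, emit neighbor 3.
Step 3: leaves = {4,5}. Remove smallest leaf 4, emit neighbor 6.
Step 4: leaves = {5,6}. Remove smallest leaf 5, emit neighbor 3.
Done: 2 vertices remain (3, 6). Sequence = [2 3 6 3]

Answer: 2 3 6 3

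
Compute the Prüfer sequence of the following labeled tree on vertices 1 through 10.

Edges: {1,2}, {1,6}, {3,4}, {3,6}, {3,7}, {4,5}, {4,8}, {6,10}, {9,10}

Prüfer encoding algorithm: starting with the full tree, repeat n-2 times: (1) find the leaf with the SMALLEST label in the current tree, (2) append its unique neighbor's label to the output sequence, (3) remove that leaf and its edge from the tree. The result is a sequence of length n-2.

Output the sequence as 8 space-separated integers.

Step 1: leaves = {2,5,7,8,9}. Remove smallest leaf 2, emit neighbor 1.
Step 2: leaves = {1,5,7,8,9}. Remove smallest leaf 1, emit neighbor 6.
Step 3: leaves = {5,7,8,9}. Remove smallest leaf 5, emit neighbor 4.
Step 4: leaves = {7,8,9}. Remove smallest leaf 7, emit neighbor 3.
Step 5: leaves = {8,9}. Remove smallest leaf 8, emit neighbor 4.
Step 6: leaves = {4,9}. Remove smallest leaf 4, emit neighbor 3.
Step 7: leaves = {3,9}. Remove smallest leaf 3, emit neighbor 6.
Step 8: leaves = {6,9}. Remove smallest leaf 6, emit neighbor 10.
Done: 2 vertices remain (9, 10). Sequence = [1 6 4 3 4 3 6 10]

Answer: 1 6 4 3 4 3 6 10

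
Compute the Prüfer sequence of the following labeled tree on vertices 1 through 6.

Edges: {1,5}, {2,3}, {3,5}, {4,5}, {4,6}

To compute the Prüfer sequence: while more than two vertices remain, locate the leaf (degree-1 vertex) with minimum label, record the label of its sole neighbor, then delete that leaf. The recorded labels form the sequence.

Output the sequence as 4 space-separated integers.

Step 1: leaves = {1,2,6}. Remove smallest leaf 1, emit neighbor 5.
Step 2: leaves = {2,6}. Remove smallest leaf 2, emit neighbor 3.
Step 3: leaves = {3,6}. Remove smallest leaf 3, emit neighbor 5.
Step 4: leaves = {5,6}. Remove smallest leaf 5, emit neighbor 4.
Done: 2 vertices remain (4, 6). Sequence = [5 3 5 4]

Answer: 5 3 5 4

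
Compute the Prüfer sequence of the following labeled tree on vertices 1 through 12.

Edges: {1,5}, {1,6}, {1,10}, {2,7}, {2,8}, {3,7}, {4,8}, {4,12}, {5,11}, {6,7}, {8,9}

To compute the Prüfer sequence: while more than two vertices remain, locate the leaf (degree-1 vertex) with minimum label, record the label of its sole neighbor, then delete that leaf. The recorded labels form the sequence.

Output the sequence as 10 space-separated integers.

Step 1: leaves = {3,9,10,11,12}. Remove smallest leaf 3, emit neighbor 7.
Step 2: leaves = {9,10,11,12}. Remove smallest leaf 9, emit neighbor 8.
Step 3: leaves = {10,11,12}. Remove smallest leaf 10, emit neighbor 1.
Step 4: leaves = {11,12}. Remove smallest leaf 11, emit neighbor 5.
Step 5: leaves = {5,12}. Remove smallest leaf 5, emit neighbor 1.
Step 6: leaves = {1,12}. Remove smallest leaf 1, emit neighbor 6.
Step 7: leaves = {6,12}. Remove smallest leaf 6, emit neighbor 7.
Step 8: leaves = {7,12}. Remove smallest leaf 7, emit neighbor 2.
Step 9: leaves = {2,12}. Remove smallest leaf 2, emit neighbor 8.
Step 10: leaves = {8,12}. Remove smallest leaf 8, emit neighbor 4.
Done: 2 vertices remain (4, 12). Sequence = [7 8 1 5 1 6 7 2 8 4]

Answer: 7 8 1 5 1 6 7 2 8 4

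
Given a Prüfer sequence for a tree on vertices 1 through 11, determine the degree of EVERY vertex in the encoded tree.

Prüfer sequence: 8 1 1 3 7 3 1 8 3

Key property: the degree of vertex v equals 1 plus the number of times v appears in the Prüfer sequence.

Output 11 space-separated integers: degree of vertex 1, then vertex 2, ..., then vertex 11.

Answer: 4 1 4 1 1 1 2 3 1 1 1

Derivation:
p_1 = 8: count[8] becomes 1
p_2 = 1: count[1] becomes 1
p_3 = 1: count[1] becomes 2
p_4 = 3: count[3] becomes 1
p_5 = 7: count[7] becomes 1
p_6 = 3: count[3] becomes 2
p_7 = 1: count[1] becomes 3
p_8 = 8: count[8] becomes 2
p_9 = 3: count[3] becomes 3
Degrees (1 + count): deg[1]=1+3=4, deg[2]=1+0=1, deg[3]=1+3=4, deg[4]=1+0=1, deg[5]=1+0=1, deg[6]=1+0=1, deg[7]=1+1=2, deg[8]=1+2=3, deg[9]=1+0=1, deg[10]=1+0=1, deg[11]=1+0=1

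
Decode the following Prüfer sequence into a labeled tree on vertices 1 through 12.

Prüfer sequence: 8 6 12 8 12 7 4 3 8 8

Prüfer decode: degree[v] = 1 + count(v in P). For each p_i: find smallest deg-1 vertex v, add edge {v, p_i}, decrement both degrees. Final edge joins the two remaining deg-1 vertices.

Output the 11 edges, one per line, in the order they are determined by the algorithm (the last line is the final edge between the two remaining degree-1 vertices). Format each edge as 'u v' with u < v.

Initial degrees: {1:1, 2:1, 3:2, 4:2, 5:1, 6:2, 7:2, 8:5, 9:1, 10:1, 11:1, 12:3}
Step 1: smallest deg-1 vertex = 1, p_1 = 8. Add edge {1,8}. Now deg[1]=0, deg[8]=4.
Step 2: smallest deg-1 vertex = 2, p_2 = 6. Add edge {2,6}. Now deg[2]=0, deg[6]=1.
Step 3: smallest deg-1 vertex = 5, p_3 = 12. Add edge {5,12}. Now deg[5]=0, deg[12]=2.
Step 4: smallest deg-1 vertex = 6, p_4 = 8. Add edge {6,8}. Now deg[6]=0, deg[8]=3.
Step 5: smallest deg-1 vertex = 9, p_5 = 12. Add edge {9,12}. Now deg[9]=0, deg[12]=1.
Step 6: smallest deg-1 vertex = 10, p_6 = 7. Add edge {7,10}. Now deg[10]=0, deg[7]=1.
Step 7: smallest deg-1 vertex = 7, p_7 = 4. Add edge {4,7}. Now deg[7]=0, deg[4]=1.
Step 8: smallest deg-1 vertex = 4, p_8 = 3. Add edge {3,4}. Now deg[4]=0, deg[3]=1.
Step 9: smallest deg-1 vertex = 3, p_9 = 8. Add edge {3,8}. Now deg[3]=0, deg[8]=2.
Step 10: smallest deg-1 vertex = 11, p_10 = 8. Add edge {8,11}. Now deg[11]=0, deg[8]=1.
Final: two remaining deg-1 vertices are 8, 12. Add edge {8,12}.

Answer: 1 8
2 6
5 12
6 8
9 12
7 10
4 7
3 4
3 8
8 11
8 12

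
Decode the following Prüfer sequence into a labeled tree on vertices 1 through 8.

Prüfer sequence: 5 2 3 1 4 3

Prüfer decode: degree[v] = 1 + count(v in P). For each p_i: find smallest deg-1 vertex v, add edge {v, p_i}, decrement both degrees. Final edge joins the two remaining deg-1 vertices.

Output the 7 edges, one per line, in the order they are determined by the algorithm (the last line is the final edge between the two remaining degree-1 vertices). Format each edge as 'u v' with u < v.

Answer: 5 6
2 5
2 3
1 7
1 4
3 4
3 8

Derivation:
Initial degrees: {1:2, 2:2, 3:3, 4:2, 5:2, 6:1, 7:1, 8:1}
Step 1: smallest deg-1 vertex = 6, p_1 = 5. Add edge {5,6}. Now deg[6]=0, deg[5]=1.
Step 2: smallest deg-1 vertex = 5, p_2 = 2. Add edge {2,5}. Now deg[5]=0, deg[2]=1.
Step 3: smallest deg-1 vertex = 2, p_3 = 3. Add edge {2,3}. Now deg[2]=0, deg[3]=2.
Step 4: smallest deg-1 vertex = 7, p_4 = 1. Add edge {1,7}. Now deg[7]=0, deg[1]=1.
Step 5: smallest deg-1 vertex = 1, p_5 = 4. Add edge {1,4}. Now deg[1]=0, deg[4]=1.
Step 6: smallest deg-1 vertex = 4, p_6 = 3. Add edge {3,4}. Now deg[4]=0, deg[3]=1.
Final: two remaining deg-1 vertices are 3, 8. Add edge {3,8}.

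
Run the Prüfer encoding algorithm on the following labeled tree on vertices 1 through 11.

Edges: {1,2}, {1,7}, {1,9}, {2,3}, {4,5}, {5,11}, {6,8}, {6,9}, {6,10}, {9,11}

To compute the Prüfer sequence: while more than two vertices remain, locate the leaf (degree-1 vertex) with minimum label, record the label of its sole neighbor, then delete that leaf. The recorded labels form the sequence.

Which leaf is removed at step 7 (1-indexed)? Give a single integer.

Answer: 8

Derivation:
Step 1: current leaves = {3,4,7,8,10}. Remove leaf 3 (neighbor: 2).
Step 2: current leaves = {2,4,7,8,10}. Remove leaf 2 (neighbor: 1).
Step 3: current leaves = {4,7,8,10}. Remove leaf 4 (neighbor: 5).
Step 4: current leaves = {5,7,8,10}. Remove leaf 5 (neighbor: 11).
Step 5: current leaves = {7,8,10,11}. Remove leaf 7 (neighbor: 1).
Step 6: current leaves = {1,8,10,11}. Remove leaf 1 (neighbor: 9).
Step 7: current leaves = {8,10,11}. Remove leaf 8 (neighbor: 6).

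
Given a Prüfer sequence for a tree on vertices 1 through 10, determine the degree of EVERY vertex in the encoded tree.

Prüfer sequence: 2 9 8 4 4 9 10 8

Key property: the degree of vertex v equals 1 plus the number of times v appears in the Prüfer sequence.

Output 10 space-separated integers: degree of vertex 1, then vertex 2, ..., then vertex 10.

Answer: 1 2 1 3 1 1 1 3 3 2

Derivation:
p_1 = 2: count[2] becomes 1
p_2 = 9: count[9] becomes 1
p_3 = 8: count[8] becomes 1
p_4 = 4: count[4] becomes 1
p_5 = 4: count[4] becomes 2
p_6 = 9: count[9] becomes 2
p_7 = 10: count[10] becomes 1
p_8 = 8: count[8] becomes 2
Degrees (1 + count): deg[1]=1+0=1, deg[2]=1+1=2, deg[3]=1+0=1, deg[4]=1+2=3, deg[5]=1+0=1, deg[6]=1+0=1, deg[7]=1+0=1, deg[8]=1+2=3, deg[9]=1+2=3, deg[10]=1+1=2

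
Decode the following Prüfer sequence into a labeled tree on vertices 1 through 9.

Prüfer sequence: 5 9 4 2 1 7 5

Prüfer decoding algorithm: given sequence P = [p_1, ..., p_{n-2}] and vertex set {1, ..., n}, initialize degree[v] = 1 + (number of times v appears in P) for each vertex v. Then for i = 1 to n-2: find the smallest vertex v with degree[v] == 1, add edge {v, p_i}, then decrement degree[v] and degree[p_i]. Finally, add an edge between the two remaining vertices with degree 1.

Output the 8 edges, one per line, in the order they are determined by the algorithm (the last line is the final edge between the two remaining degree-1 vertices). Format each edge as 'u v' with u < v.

Initial degrees: {1:2, 2:2, 3:1, 4:2, 5:3, 6:1, 7:2, 8:1, 9:2}
Step 1: smallest deg-1 vertex = 3, p_1 = 5. Add edge {3,5}. Now deg[3]=0, deg[5]=2.
Step 2: smallest deg-1 vertex = 6, p_2 = 9. Add edge {6,9}. Now deg[6]=0, deg[9]=1.
Step 3: smallest deg-1 vertex = 8, p_3 = 4. Add edge {4,8}. Now deg[8]=0, deg[4]=1.
Step 4: smallest deg-1 vertex = 4, p_4 = 2. Add edge {2,4}. Now deg[4]=0, deg[2]=1.
Step 5: smallest deg-1 vertex = 2, p_5 = 1. Add edge {1,2}. Now deg[2]=0, deg[1]=1.
Step 6: smallest deg-1 vertex = 1, p_6 = 7. Add edge {1,7}. Now deg[1]=0, deg[7]=1.
Step 7: smallest deg-1 vertex = 7, p_7 = 5. Add edge {5,7}. Now deg[7]=0, deg[5]=1.
Final: two remaining deg-1 vertices are 5, 9. Add edge {5,9}.

Answer: 3 5
6 9
4 8
2 4
1 2
1 7
5 7
5 9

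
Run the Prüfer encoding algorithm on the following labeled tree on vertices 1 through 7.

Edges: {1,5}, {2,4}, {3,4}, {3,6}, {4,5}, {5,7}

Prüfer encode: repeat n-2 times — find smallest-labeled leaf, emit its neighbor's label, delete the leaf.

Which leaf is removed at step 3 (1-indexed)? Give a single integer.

Step 1: current leaves = {1,2,6,7}. Remove leaf 1 (neighbor: 5).
Step 2: current leaves = {2,6,7}. Remove leaf 2 (neighbor: 4).
Step 3: current leaves = {6,7}. Remove leaf 6 (neighbor: 3).

Answer: 6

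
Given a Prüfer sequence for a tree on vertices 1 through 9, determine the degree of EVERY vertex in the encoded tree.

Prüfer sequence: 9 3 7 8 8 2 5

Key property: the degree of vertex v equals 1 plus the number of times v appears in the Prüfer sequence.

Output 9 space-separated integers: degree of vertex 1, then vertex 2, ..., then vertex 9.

p_1 = 9: count[9] becomes 1
p_2 = 3: count[3] becomes 1
p_3 = 7: count[7] becomes 1
p_4 = 8: count[8] becomes 1
p_5 = 8: count[8] becomes 2
p_6 = 2: count[2] becomes 1
p_7 = 5: count[5] becomes 1
Degrees (1 + count): deg[1]=1+0=1, deg[2]=1+1=2, deg[3]=1+1=2, deg[4]=1+0=1, deg[5]=1+1=2, deg[6]=1+0=1, deg[7]=1+1=2, deg[8]=1+2=3, deg[9]=1+1=2

Answer: 1 2 2 1 2 1 2 3 2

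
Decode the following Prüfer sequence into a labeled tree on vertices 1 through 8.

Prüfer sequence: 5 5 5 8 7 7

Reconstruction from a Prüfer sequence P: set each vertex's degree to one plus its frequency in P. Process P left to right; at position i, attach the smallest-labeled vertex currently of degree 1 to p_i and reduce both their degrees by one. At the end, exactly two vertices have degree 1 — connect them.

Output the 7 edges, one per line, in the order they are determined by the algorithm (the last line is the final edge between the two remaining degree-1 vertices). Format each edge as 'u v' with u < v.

Answer: 1 5
2 5
3 5
4 8
5 7
6 7
7 8

Derivation:
Initial degrees: {1:1, 2:1, 3:1, 4:1, 5:4, 6:1, 7:3, 8:2}
Step 1: smallest deg-1 vertex = 1, p_1 = 5. Add edge {1,5}. Now deg[1]=0, deg[5]=3.
Step 2: smallest deg-1 vertex = 2, p_2 = 5. Add edge {2,5}. Now deg[2]=0, deg[5]=2.
Step 3: smallest deg-1 vertex = 3, p_3 = 5. Add edge {3,5}. Now deg[3]=0, deg[5]=1.
Step 4: smallest deg-1 vertex = 4, p_4 = 8. Add edge {4,8}. Now deg[4]=0, deg[8]=1.
Step 5: smallest deg-1 vertex = 5, p_5 = 7. Add edge {5,7}. Now deg[5]=0, deg[7]=2.
Step 6: smallest deg-1 vertex = 6, p_6 = 7. Add edge {6,7}. Now deg[6]=0, deg[7]=1.
Final: two remaining deg-1 vertices are 7, 8. Add edge {7,8}.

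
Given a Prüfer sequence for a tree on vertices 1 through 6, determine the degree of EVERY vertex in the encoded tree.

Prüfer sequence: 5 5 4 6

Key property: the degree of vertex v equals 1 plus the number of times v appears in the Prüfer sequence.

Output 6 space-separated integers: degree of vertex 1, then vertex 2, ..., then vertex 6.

p_1 = 5: count[5] becomes 1
p_2 = 5: count[5] becomes 2
p_3 = 4: count[4] becomes 1
p_4 = 6: count[6] becomes 1
Degrees (1 + count): deg[1]=1+0=1, deg[2]=1+0=1, deg[3]=1+0=1, deg[4]=1+1=2, deg[5]=1+2=3, deg[6]=1+1=2

Answer: 1 1 1 2 3 2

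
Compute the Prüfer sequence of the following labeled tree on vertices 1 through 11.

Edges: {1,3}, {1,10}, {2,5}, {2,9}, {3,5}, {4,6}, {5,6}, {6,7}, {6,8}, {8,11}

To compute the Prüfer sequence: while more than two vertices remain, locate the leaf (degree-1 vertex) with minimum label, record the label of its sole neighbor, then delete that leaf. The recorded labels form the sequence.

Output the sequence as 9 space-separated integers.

Answer: 6 6 2 5 1 3 5 6 8

Derivation:
Step 1: leaves = {4,7,9,10,11}. Remove smallest leaf 4, emit neighbor 6.
Step 2: leaves = {7,9,10,11}. Remove smallest leaf 7, emit neighbor 6.
Step 3: leaves = {9,10,11}. Remove smallest leaf 9, emit neighbor 2.
Step 4: leaves = {2,10,11}. Remove smallest leaf 2, emit neighbor 5.
Step 5: leaves = {10,11}. Remove smallest leaf 10, emit neighbor 1.
Step 6: leaves = {1,11}. Remove smallest leaf 1, emit neighbor 3.
Step 7: leaves = {3,11}. Remove smallest leaf 3, emit neighbor 5.
Step 8: leaves = {5,11}. Remove smallest leaf 5, emit neighbor 6.
Step 9: leaves = {6,11}. Remove smallest leaf 6, emit neighbor 8.
Done: 2 vertices remain (8, 11). Sequence = [6 6 2 5 1 3 5 6 8]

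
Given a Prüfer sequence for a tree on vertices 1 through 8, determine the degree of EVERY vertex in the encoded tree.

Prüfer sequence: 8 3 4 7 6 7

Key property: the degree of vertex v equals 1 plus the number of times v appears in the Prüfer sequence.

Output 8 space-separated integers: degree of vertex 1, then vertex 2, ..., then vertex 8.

p_1 = 8: count[8] becomes 1
p_2 = 3: count[3] becomes 1
p_3 = 4: count[4] becomes 1
p_4 = 7: count[7] becomes 1
p_5 = 6: count[6] becomes 1
p_6 = 7: count[7] becomes 2
Degrees (1 + count): deg[1]=1+0=1, deg[2]=1+0=1, deg[3]=1+1=2, deg[4]=1+1=2, deg[5]=1+0=1, deg[6]=1+1=2, deg[7]=1+2=3, deg[8]=1+1=2

Answer: 1 1 2 2 1 2 3 2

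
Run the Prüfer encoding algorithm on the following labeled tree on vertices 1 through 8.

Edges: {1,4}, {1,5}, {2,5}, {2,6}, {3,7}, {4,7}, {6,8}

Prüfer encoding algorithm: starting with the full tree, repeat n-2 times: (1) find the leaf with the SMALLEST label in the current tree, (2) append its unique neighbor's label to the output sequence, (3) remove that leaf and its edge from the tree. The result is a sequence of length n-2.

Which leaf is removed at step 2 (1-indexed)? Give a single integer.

Step 1: current leaves = {3,8}. Remove leaf 3 (neighbor: 7).
Step 2: current leaves = {7,8}. Remove leaf 7 (neighbor: 4).

Answer: 7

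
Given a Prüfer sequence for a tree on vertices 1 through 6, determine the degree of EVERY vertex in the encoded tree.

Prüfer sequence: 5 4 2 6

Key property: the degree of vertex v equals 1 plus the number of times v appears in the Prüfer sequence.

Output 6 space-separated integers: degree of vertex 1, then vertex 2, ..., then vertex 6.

Answer: 1 2 1 2 2 2

Derivation:
p_1 = 5: count[5] becomes 1
p_2 = 4: count[4] becomes 1
p_3 = 2: count[2] becomes 1
p_4 = 6: count[6] becomes 1
Degrees (1 + count): deg[1]=1+0=1, deg[2]=1+1=2, deg[3]=1+0=1, deg[4]=1+1=2, deg[5]=1+1=2, deg[6]=1+1=2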